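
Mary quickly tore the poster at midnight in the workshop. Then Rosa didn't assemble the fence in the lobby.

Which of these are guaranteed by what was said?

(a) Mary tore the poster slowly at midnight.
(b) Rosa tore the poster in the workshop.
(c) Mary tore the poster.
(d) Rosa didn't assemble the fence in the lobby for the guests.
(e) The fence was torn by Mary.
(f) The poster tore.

(c), (d), (f)

(a) Not entailed — 'slowly' adds a manner not in (and inconsistent with) the original.
(b) Not entailed — the passage has Mary tearing the poster, not Rosa.
(c) Entailed — dropping 'quickly', 'in the workshop', 'at midnight' leaves a sub-description the original still satisfies.
(d) Entailed — under negation, adding a further restriction is entailed: if no such assembling event occurred, none occurred for the guests either.
(e) Not entailed — Mary tore the poster, not the fence; the fence belongs to the assembling event.
(f) Entailed — 'Mary tore the poster' is causative; it entails the inchoative 'the poster tore'.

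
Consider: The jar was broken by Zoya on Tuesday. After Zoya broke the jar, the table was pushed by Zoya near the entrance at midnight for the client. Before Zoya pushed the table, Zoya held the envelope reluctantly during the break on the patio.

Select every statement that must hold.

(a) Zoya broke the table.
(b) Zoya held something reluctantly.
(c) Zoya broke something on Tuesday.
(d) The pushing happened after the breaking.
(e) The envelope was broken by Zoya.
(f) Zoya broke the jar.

(a) Not entailed — Zoya broke the jar, not the table; the table belongs to the pushing event.
(b) Entailed — dropping 'during the break', 'on the patio' and generalizing the patient leaves a sub-description the original still satisfies.
(c) Entailed — this follows by dropping conjuncts from the breaking event's description.
(d) Entailed — the narrative places the breaking before the pushing.
(e) Not entailed — Zoya broke the jar, not the envelope; the envelope belongs to the holding event.
(f) Entailed — the original entails any weakening of itself; this just drops 'on Tuesday'.

(b), (c), (d), (f)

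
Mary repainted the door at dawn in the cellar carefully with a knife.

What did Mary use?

'with a knife' marks the instrument of the repainting event.

a knife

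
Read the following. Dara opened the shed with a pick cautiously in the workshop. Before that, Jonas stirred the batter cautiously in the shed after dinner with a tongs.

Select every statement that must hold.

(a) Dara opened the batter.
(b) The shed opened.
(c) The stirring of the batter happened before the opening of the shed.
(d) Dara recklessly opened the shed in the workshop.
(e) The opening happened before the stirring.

(b), (c)

(a) Not entailed — Dara opened the shed, not the batter; the batter belongs to the stirring event.
(b) Entailed — 'Dara opened the shed' is causative; it entails the inchoative 'the shed opened'.
(c) Entailed — the narrative places the stirring before the opening.
(d) Not entailed — 'recklessly' adds a manner not in (and inconsistent with) the original.
(e) Not entailed — the narrative places the stirring before the opening, not after.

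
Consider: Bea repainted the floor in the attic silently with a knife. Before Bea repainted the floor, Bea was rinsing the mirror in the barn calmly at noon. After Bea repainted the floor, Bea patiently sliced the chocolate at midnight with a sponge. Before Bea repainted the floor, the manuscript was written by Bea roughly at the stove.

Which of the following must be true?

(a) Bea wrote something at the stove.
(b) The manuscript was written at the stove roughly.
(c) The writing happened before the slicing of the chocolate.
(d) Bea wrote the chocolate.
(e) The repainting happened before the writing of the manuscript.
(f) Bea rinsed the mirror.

(a), (b), (c), (f)

(a) Entailed — dropping 'roughly' and generalizing the patient leaves a sub-description the original still satisfies.
(b) Entailed — the original entails any weakening of itself; this just generalizes the agent.
(c) Entailed — the narrative places the writing before the slicing.
(d) Not entailed — Bea wrote the manuscript, not the chocolate; the chocolate belongs to the slicing event.
(e) Not entailed — the narrative places the writing before the repainting, not after.
(f) Entailed — 'rinse' is an activity; 'was rinsing' entails that some rinsing happened, so 'rinsed' holds.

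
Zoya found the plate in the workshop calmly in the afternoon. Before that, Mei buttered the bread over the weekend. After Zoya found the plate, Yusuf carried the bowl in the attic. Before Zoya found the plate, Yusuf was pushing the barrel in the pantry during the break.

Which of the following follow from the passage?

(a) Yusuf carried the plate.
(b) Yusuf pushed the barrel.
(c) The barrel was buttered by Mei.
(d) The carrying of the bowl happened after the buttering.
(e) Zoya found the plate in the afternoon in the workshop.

(a) Not entailed — Yusuf carried the bowl, not the plate; the plate belongs to the finding event.
(b) Entailed — 'push' is an activity; 'was pushing' entails that some pushing happened, so 'pushed' holds.
(c) Not entailed — Mei buttered the bread, not the barrel; the barrel belongs to the pushing event.
(d) Entailed — the narrative places the buttering before the carrying.
(e) Entailed — the original entails any weakening of itself; this just drops 'calmly'.

(b), (d), (e)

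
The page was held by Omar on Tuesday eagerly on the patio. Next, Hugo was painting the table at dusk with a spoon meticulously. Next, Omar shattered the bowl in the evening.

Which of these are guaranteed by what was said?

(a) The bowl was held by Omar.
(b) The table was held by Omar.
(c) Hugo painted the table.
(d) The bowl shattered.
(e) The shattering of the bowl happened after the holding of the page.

(d), (e)

(a) Not entailed — Omar held the page, not the bowl; the bowl belongs to the shattering event.
(b) Not entailed — Omar held the page, not the table; the table belongs to the painting event.
(c) Not entailed — 'was painting' is progressive on an accomplishment; it does not entail the completed 'painted'.
(d) Entailed — 'Omar shattered the bowl' is causative; it entails the inchoative 'the bowl shattered'.
(e) Entailed — the narrative places the holding before the shattering.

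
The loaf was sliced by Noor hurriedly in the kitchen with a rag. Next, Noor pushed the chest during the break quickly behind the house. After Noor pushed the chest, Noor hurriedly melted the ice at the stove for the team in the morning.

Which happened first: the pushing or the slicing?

the slicing

The connectives place the slicing before the pushing.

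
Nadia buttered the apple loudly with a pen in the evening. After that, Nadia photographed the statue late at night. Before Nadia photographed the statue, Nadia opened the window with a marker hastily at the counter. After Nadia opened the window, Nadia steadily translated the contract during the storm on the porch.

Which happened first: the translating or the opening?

the opening

The connectives place the opening before the translating.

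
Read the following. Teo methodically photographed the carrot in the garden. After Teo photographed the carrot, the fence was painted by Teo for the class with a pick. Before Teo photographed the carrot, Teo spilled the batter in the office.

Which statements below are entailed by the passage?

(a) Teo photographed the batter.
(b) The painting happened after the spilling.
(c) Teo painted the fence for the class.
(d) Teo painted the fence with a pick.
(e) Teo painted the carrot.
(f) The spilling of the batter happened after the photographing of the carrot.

(b), (c), (d)

(a) Not entailed — Teo photographed the carrot, not the batter; the batter belongs to the spilling event.
(b) Entailed — the narrative places the spilling before the painting.
(c) Entailed — every conjunct here is already in the original painting event.
(d) Entailed — dropping 'for the class' leaves a sub-description the original still satisfies.
(e) Not entailed — Teo painted the fence, not the carrot; the carrot belongs to the photographing event.
(f) Not entailed — the narrative places the spilling before the photographing, not after.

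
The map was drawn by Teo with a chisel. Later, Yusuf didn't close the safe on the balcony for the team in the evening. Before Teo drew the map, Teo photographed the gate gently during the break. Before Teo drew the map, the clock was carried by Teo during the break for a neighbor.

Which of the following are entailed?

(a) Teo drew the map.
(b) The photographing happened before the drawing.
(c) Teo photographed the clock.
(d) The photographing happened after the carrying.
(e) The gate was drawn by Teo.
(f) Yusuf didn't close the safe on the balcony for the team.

(a) Entailed — dropping 'with a chisel' leaves a sub-description the original still satisfies.
(b) Entailed — the narrative places the photographing before the drawing.
(c) Not entailed — Teo photographed the gate, not the clock; the clock belongs to the carrying event.
(d) Not entailed — the narrative doesn't order the carrying relative to the photographing.
(e) Not entailed — Teo drew the map, not the gate; the gate belongs to the photographing event.
(f) Not entailed — dropping 'in the evening' under negation is not valid — the original leaves open that Yusuf closed the safe some other way.

(a), (b)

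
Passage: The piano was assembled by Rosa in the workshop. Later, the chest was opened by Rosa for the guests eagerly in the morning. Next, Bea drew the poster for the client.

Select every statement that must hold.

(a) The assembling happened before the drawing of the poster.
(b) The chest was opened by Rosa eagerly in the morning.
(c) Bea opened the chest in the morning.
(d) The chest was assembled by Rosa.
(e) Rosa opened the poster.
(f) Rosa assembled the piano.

(a), (b), (f)

(a) Entailed — the narrative places the assembling before the drawing.
(b) Entailed — the original entails any weakening of itself; this just drops 'for the guests'.
(c) Not entailed — the passage has Rosa opening the chest, not Bea.
(d) Not entailed — Rosa assembled the piano, not the chest; the chest belongs to the opening event.
(e) Not entailed — Rosa opened the chest, not the poster; the poster belongs to the drawing event.
(f) Entailed — dropping 'in the workshop' leaves a sub-description the original still satisfies.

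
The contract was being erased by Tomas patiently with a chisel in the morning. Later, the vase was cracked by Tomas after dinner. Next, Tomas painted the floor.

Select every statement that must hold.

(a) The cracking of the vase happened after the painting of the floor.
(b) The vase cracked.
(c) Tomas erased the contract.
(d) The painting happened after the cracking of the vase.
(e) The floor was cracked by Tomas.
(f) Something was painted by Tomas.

(b), (d), (f)

(a) Not entailed — the narrative places the cracking before the painting, not after.
(b) Entailed — 'Tomas cracked the vase' is causative; it entails the inchoative 'the vase cracked'.
(c) Not entailed — 'was erasing' is progressive on an accomplishment; it does not entail the completed 'erased'.
(d) Entailed — the narrative places the cracking before the painting.
(e) Not entailed — Tomas cracked the vase, not the floor; the floor belongs to the painting event.
(f) Entailed — every conjunct here is already in the original painting event.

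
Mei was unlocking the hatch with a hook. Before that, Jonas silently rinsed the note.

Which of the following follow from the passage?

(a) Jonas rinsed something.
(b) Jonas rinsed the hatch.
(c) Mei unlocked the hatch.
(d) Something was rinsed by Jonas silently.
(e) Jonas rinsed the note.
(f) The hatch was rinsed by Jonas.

(a) Entailed — this follows by dropping conjuncts from the rinsing event's description.
(b) Not entailed — Jonas rinsed the note, not the hatch; the hatch belongs to the unlocking event.
(c) Not entailed — 'was unlocking' is progressive on an accomplishment; it does not entail the completed 'unlocked'.
(d) Entailed — every conjunct here is already in the original rinsing event.
(e) Entailed — the original entails any weakening of itself; this just drops 'silently'.
(f) Not entailed — Jonas rinsed the note, not the hatch; the hatch belongs to the unlocking event.

(a), (d), (e)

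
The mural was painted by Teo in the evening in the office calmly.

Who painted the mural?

Teo

'Teo' marks the agent of the painting event.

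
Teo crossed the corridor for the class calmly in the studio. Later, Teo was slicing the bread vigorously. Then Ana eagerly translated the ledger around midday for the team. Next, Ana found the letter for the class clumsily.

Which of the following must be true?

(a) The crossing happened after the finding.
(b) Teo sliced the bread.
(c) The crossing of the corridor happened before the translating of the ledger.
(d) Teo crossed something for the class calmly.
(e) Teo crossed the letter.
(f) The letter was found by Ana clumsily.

(c), (d), (f)

(a) Not entailed — the narrative places the crossing before the finding, not after.
(b) Not entailed — 'was slicing' is progressive on an accomplishment; it does not entail the completed 'sliced'.
(c) Entailed — the narrative places the crossing before the translating.
(d) Entailed — this follows by dropping conjuncts from the crossing event's description.
(e) Not entailed — Teo crossed the corridor, not the letter; the letter belongs to the finding event.
(f) Entailed — every conjunct here is already in the original finding event.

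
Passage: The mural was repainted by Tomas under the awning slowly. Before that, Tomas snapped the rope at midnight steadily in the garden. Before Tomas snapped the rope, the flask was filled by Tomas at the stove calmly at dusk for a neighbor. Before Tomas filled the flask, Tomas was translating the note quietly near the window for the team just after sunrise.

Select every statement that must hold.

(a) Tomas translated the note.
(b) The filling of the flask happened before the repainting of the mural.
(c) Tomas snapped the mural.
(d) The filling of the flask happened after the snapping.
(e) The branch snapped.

(a) Not entailed — 'was translating' is progressive on an accomplishment; it does not entail the completed 'translated'.
(b) Entailed — the narrative places the filling before the repainting.
(c) Not entailed — Tomas snapped the rope, not the mural; the mural belongs to the repainting event.
(d) Not entailed — the narrative places the filling before the snapping, not after.
(e) Not entailed — the rope is what snapped, not the branch.

(b)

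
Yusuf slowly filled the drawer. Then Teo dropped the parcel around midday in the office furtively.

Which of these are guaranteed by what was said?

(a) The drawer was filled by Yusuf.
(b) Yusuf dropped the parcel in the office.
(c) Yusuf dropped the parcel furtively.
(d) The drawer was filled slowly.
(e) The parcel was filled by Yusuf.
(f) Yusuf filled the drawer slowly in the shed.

(a), (d)

(a) Entailed — every conjunct here is already in the original filling event.
(b) Not entailed — the passage has Teo dropping the parcel, not Yusuf.
(c) Not entailed — the passage has Teo dropping the parcel, not Yusuf.
(d) Entailed — every conjunct here is already in the original filling event.
(e) Not entailed — Yusuf filled the drawer, not the parcel; the parcel belongs to the dropping event.
(f) Not entailed — 'in the shed' adds information not in the original event.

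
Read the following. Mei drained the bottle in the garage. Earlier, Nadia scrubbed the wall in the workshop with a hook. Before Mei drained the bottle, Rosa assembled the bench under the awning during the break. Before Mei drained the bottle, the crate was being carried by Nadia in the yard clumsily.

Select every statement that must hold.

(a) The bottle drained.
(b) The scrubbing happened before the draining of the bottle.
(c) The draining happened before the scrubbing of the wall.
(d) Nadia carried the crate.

(a), (b), (d)

(a) Entailed — 'Mei drained the bottle' is causative; it entails the inchoative 'the bottle drained'.
(b) Entailed — the narrative places the scrubbing before the draining.
(c) Not entailed — the narrative places the scrubbing before the draining, not after.
(d) Entailed — 'carry' is an activity; 'was carrying' entails that some carrying happened, so 'carried' holds.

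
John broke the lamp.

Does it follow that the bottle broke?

no

Nothing is said about any bottle; only the lamp is affected.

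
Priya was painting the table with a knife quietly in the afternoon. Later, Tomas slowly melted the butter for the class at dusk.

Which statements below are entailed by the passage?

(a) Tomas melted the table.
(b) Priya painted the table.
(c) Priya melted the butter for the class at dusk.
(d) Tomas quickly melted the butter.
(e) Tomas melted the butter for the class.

(e)

(a) Not entailed — Tomas melted the butter, not the table; the table belongs to the painting event.
(b) Not entailed — 'was painting' is progressive on an accomplishment; it does not entail the completed 'painted'.
(c) Not entailed — the passage has Tomas melting the butter, not Priya.
(d) Not entailed — 'quickly' adds a manner not in (and inconsistent with) the original.
(e) Entailed — the original entails any weakening of itself; this just drops 'slowly', 'at dusk'.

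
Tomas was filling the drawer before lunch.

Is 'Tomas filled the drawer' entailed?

'was filling' is progressive; for an accomplishment like 'fill the drawer', it doesn't entail completion.

no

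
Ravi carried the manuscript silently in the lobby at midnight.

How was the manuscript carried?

silently

'silently' marks the manner of the carrying event.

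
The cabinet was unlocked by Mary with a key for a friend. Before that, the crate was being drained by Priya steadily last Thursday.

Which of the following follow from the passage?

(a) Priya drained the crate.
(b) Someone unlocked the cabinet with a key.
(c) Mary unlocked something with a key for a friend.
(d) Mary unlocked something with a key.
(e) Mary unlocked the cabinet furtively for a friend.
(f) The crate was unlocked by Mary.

(b), (c), (d)

(a) Not entailed — 'was draining' is progressive on an accomplishment; it does not entail the completed 'drained'.
(b) Entailed — every conjunct here is already in the original unlocking event.
(c) Entailed — this follows by dropping conjuncts from the unlocking event's description.
(d) Entailed — this follows by dropping conjuncts from the unlocking event's description.
(e) Not entailed — 'furtively' adds information not in the original event.
(f) Not entailed — Mary unlocked the cabinet, not the crate; the crate belongs to the draining event.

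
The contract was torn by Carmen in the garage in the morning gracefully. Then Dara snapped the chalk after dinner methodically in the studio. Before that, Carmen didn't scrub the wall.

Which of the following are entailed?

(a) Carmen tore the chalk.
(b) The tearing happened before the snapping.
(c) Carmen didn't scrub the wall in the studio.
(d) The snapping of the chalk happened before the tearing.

(b), (c)

(a) Not entailed — Carmen tore the contract, not the chalk; the chalk belongs to the snapping event.
(b) Entailed — the narrative places the tearing before the snapping.
(c) Entailed — under negation, adding a further restriction is entailed: if no such scrubbing event occurred, none occurred in the studio either.
(d) Not entailed — the narrative places the tearing before the snapping, not after.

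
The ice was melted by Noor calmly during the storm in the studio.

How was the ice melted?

calmly

'calmly' marks the manner of the melting event.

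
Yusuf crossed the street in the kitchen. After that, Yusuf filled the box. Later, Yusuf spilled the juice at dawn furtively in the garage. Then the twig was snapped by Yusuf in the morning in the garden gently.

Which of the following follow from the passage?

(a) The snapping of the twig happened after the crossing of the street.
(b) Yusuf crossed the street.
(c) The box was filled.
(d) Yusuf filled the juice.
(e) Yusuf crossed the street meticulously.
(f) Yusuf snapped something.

(a) Entailed — the narrative places the crossing before the snapping.
(b) Entailed — dropping 'in the kitchen' leaves a sub-description the original still satisfies.
(c) Entailed — the original entails any weakening of itself; this just generalizes the agent.
(d) Not entailed — Yusuf filled the box, not the juice; the juice belongs to the spilling event.
(e) Not entailed — 'meticulously' adds information not in the original event.
(f) Entailed — the original entails any weakening of itself; this just drops 'gently', 'in the morning', 'in the garden' and generalizes the patient.

(a), (b), (c), (f)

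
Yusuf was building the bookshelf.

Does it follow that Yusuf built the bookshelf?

'was building' is progressive; for an accomplishment like 'build the bookshelf', it doesn't entail completion.

no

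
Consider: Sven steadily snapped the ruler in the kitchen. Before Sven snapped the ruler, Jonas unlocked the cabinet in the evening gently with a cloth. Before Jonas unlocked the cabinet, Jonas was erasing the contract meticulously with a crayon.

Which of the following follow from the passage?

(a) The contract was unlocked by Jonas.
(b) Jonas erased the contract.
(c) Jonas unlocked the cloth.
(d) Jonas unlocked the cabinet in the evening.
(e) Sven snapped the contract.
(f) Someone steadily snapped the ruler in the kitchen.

(d), (f)

(a) Not entailed — Jonas unlocked the cabinet, not the contract; the contract belongs to the erasing event.
(b) Not entailed — 'was erasing' is progressive on an accomplishment; it does not entail the completed 'erased'.
(c) Not entailed — the cloth is the instrument, not what was unlocked.
(d) Entailed — dropping 'gently', 'with a cloth' leaves a sub-description the original still satisfies.
(e) Not entailed — Sven snapped the ruler, not the contract; the contract belongs to the erasing event.
(f) Entailed — the original entails any weakening of itself; this just generalizes the agent.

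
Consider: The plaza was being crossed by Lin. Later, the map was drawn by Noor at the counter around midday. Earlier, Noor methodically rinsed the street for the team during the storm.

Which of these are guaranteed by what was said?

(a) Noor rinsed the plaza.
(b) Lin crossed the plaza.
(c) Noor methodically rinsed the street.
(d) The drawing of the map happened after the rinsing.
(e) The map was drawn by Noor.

(a) Not entailed — Noor rinsed the street, not the plaza; the plaza belongs to the crossing event.
(b) Not entailed — 'was crossing' is progressive on an accomplishment; it does not entail the completed 'crossed'.
(c) Entailed — dropping 'for the team', 'during the storm' leaves a sub-description the original still satisfies.
(d) Entailed — the narrative places the rinsing before the drawing.
(e) Entailed — dropping 'around midday', 'at the counter' leaves a sub-description the original still satisfies.

(c), (d), (e)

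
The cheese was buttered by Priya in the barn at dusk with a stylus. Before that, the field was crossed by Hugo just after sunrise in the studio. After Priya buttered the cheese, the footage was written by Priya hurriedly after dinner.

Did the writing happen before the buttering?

no

The narrative orders the buttering before the writing.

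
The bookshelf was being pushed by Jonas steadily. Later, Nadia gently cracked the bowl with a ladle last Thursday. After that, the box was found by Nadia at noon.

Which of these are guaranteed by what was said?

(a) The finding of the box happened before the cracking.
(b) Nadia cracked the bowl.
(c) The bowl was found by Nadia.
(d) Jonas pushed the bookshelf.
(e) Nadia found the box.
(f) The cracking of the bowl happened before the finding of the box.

(a) Not entailed — the narrative places the cracking before the finding, not after.
(b) Entailed — this follows by dropping conjuncts from the cracking event's description.
(c) Not entailed — Nadia found the box, not the bowl; the bowl belongs to the cracking event.
(d) Entailed — 'push' is an activity; 'was pushing' entails that some pushing happened, so 'pushed' holds.
(e) Entailed — the original entails any weakening of itself; this just drops 'at noon'.
(f) Entailed — the narrative places the cracking before the finding.

(b), (d), (e), (f)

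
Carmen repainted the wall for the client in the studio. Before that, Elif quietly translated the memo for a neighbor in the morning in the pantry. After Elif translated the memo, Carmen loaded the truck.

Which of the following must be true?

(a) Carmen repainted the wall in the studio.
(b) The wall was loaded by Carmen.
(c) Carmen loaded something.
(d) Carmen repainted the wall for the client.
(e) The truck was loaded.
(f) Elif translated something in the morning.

(a) Entailed — dropping 'for the client' leaves a sub-description the original still satisfies.
(b) Not entailed — Carmen loaded the truck, not the wall; the wall belongs to the repainting event.
(c) Entailed — every conjunct here is already in the original loading event.
(d) Entailed — dropping 'in the studio' leaves a sub-description the original still satisfies.
(e) Entailed — every conjunct here is already in the original loading event.
(f) Entailed — every conjunct here is already in the original translating event.

(a), (c), (d), (e), (f)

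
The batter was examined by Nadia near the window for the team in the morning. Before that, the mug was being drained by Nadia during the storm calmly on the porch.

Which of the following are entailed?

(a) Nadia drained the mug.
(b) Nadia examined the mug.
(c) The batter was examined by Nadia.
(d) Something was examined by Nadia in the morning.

(a) Not entailed — 'was draining' is progressive on an accomplishment; it does not entail the completed 'drained'.
(b) Not entailed — Nadia examined the batter, not the mug; the mug belongs to the draining event.
(c) Entailed — dropping 'in the morning', 'near the window', 'for the team' leaves a sub-description the original still satisfies.
(d) Entailed — the original entails any weakening of itself; this just drops 'near the window', 'for the team' and generalizes the patient.

(c), (d)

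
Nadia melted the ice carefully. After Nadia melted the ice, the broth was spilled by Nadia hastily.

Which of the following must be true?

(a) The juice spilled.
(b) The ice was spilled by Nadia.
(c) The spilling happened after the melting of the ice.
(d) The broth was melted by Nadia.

(a) Not entailed — the broth is what spilled, not the juice.
(b) Not entailed — Nadia spilled the broth, not the ice; the ice belongs to the melting event.
(c) Entailed — the narrative places the melting before the spilling.
(d) Not entailed — Nadia melted the ice, not the broth; the broth belongs to the spilling event.

(c)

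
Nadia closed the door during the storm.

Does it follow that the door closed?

yes

'Nadia closed the door' is the causative; it entails the inchoative 'the door closed'.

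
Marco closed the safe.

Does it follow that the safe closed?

yes

'Marco closed the safe' is the causative; it entails the inchoative 'the safe closed'.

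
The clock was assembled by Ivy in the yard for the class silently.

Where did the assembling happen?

'in the yard' marks the location of the assembling event.

in the yard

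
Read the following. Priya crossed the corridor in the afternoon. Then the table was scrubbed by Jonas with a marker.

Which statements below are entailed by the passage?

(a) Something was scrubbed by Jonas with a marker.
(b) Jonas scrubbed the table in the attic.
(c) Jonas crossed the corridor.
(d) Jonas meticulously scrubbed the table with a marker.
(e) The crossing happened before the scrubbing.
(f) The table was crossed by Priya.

(a) Entailed — every conjunct here is already in the original scrubbing event.
(b) Not entailed — 'in the attic' adds information not in the original event.
(c) Not entailed — the passage has Priya crossing the corridor, not Jonas.
(d) Not entailed — 'meticulously' adds information not in the original event.
(e) Entailed — the narrative places the crossing before the scrubbing.
(f) Not entailed — Priya crossed the corridor, not the table; the table belongs to the scrubbing event.

(a), (e)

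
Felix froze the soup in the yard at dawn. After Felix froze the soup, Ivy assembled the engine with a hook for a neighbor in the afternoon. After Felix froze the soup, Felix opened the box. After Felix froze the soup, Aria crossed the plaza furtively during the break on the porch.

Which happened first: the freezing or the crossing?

the freezing

The connectives place the freezing before the crossing.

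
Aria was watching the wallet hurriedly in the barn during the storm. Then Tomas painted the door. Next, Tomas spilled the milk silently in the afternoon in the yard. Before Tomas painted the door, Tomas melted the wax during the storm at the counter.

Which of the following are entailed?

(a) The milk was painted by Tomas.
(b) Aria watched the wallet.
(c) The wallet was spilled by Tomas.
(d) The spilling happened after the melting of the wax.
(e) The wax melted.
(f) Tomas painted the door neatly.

(a) Not entailed — Tomas painted the door, not the milk; the milk belongs to the spilling event.
(b) Entailed — 'watch' is an activity; 'was watching' entails that some watching happened, so 'watched' holds.
(c) Not entailed — Tomas spilled the milk, not the wallet; the wallet belongs to the watching event.
(d) Entailed — the narrative places the melting before the spilling.
(e) Entailed — 'Tomas melted the wax' is causative; it entails the inchoative 'the wax melted'.
(f) Not entailed — 'neatly' adds information not in the original event.

(b), (d), (e)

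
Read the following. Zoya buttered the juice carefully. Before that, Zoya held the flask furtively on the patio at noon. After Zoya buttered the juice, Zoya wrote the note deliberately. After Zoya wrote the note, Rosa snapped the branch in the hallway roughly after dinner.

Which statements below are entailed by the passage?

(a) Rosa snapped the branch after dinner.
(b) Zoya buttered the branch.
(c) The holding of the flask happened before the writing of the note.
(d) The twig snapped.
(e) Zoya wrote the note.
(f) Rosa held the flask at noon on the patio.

(a), (c), (e)

(a) Entailed — dropping 'roughly', 'in the hallway' leaves a sub-description the original still satisfies.
(b) Not entailed — Zoya buttered the juice, not the branch; the branch belongs to the snapping event.
(c) Entailed — the narrative places the holding before the writing.
(d) Not entailed — the branch is what snapped, not the twig.
(e) Entailed — every conjunct here is already in the original writing event.
(f) Not entailed — the passage has Zoya holding the flask, not Rosa.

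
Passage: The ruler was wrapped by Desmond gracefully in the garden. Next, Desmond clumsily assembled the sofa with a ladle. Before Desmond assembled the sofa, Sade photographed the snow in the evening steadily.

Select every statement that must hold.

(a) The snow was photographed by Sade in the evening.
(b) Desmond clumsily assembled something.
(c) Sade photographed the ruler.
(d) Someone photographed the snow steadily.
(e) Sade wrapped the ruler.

(a) Entailed — this follows by dropping conjuncts from the photographing event's description.
(b) Entailed — every conjunct here is already in the original assembling event.
(c) Not entailed — Sade photographed the snow, not the ruler; the ruler belongs to the wrapping event.
(d) Entailed — the original entails any weakening of itself; this just drops 'in the evening' and generalizes the agent.
(e) Not entailed — the passage has Desmond wrapping the ruler, not Sade.

(a), (b), (d)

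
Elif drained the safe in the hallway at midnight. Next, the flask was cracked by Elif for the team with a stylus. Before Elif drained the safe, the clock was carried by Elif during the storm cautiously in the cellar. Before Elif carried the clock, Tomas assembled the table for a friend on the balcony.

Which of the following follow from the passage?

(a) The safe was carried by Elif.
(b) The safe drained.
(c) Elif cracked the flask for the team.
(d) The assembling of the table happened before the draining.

(a) Not entailed — Elif carried the clock, not the safe; the safe belongs to the draining event.
(b) Entailed — 'Elif drained the safe' is causative; it entails the inchoative 'the safe drained'.
(c) Entailed — dropping 'with a stylus' leaves a sub-description the original still satisfies.
(d) Entailed — the narrative places the assembling before the draining.

(b), (c), (d)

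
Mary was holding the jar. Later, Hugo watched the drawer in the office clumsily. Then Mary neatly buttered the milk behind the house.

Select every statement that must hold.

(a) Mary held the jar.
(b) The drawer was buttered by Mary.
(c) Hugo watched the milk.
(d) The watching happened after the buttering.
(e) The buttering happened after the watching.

(a) Entailed — 'hold' is an activity; 'was holding' entails that some holding happened, so 'held' holds.
(b) Not entailed — Mary buttered the milk, not the drawer; the drawer belongs to the watching event.
(c) Not entailed — Hugo watched the drawer, not the milk; the milk belongs to the buttering event.
(d) Not entailed — the narrative places the watching before the buttering, not after.
(e) Entailed — the narrative places the watching before the buttering.

(a), (e)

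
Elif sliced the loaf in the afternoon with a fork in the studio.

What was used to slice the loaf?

a fork

'with a fork' marks the instrument of the slicing event.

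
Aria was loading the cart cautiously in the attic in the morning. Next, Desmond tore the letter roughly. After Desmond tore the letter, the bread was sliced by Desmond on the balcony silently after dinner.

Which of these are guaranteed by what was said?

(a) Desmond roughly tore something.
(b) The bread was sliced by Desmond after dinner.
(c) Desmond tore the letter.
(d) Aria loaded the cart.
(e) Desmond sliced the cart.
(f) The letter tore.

(a), (b), (c), (f)

(a) Entailed — this follows by dropping conjuncts from the tearing event's description.
(b) Entailed — every conjunct here is already in the original slicing event.
(c) Entailed — dropping 'roughly' leaves a sub-description the original still satisfies.
(d) Not entailed — 'was loading' is progressive on an accomplishment; it does not entail the completed 'loaded'.
(e) Not entailed — Desmond sliced the bread, not the cart; the cart belongs to the loading event.
(f) Entailed — 'Desmond tore the letter' is causative; it entails the inchoative 'the letter tore'.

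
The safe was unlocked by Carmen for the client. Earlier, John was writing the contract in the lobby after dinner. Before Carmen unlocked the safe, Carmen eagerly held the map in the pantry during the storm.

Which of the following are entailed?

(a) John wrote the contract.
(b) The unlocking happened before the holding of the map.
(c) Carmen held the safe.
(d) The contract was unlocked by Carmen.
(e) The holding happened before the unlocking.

(a) Not entailed — 'was writing' is progressive on an accomplishment; it does not entail the completed 'wrote'.
(b) Not entailed — the narrative places the holding before the unlocking, not after.
(c) Not entailed — Carmen held the map, not the safe; the safe belongs to the unlocking event.
(d) Not entailed — Carmen unlocked the safe, not the contract; the contract belongs to the writing event.
(e) Entailed — the narrative places the holding before the unlocking.

(e)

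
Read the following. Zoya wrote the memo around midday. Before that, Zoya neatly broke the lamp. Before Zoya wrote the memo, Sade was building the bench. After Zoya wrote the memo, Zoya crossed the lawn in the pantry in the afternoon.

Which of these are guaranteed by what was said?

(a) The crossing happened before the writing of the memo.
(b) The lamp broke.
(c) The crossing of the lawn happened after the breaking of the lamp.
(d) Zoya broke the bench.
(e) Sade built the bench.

(a) Not entailed — the narrative places the writing before the crossing, not after.
(b) Entailed — 'Zoya broke the lamp' is causative; it entails the inchoative 'the lamp broke'.
(c) Entailed — the narrative places the breaking before the crossing.
(d) Not entailed — Zoya broke the lamp, not the bench; the bench belongs to the building event.
(e) Not entailed — 'was building' is progressive on an accomplishment; it does not entail the completed 'built'.

(b), (c)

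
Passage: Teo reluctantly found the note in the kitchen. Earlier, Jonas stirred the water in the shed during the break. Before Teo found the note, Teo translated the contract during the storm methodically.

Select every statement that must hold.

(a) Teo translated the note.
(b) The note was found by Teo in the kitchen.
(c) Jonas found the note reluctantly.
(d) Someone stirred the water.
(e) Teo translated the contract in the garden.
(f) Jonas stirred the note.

(a) Not entailed — Teo translated the contract, not the note; the note belongs to the finding event.
(b) Entailed — every conjunct here is already in the original finding event.
(c) Not entailed — the passage has Teo finding the note, not Jonas.
(d) Entailed — dropping 'during the break', 'in the shed' and generalizing the agent leaves a sub-description the original still satisfies.
(e) Not entailed — 'in the garden' adds information not in the original event.
(f) Not entailed — Jonas stirred the water, not the note; the note belongs to the finding event.

(b), (d)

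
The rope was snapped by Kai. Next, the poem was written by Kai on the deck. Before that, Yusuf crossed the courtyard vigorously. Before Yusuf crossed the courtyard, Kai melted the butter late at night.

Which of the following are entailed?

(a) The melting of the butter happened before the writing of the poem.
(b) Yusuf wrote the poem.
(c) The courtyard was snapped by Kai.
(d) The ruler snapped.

(a)

(a) Entailed — the narrative places the melting before the writing.
(b) Not entailed — the passage has Kai writing the poem, not Yusuf.
(c) Not entailed — Kai snapped the rope, not the courtyard; the courtyard belongs to the crossing event.
(d) Not entailed — the rope is what snapped, not the ruler.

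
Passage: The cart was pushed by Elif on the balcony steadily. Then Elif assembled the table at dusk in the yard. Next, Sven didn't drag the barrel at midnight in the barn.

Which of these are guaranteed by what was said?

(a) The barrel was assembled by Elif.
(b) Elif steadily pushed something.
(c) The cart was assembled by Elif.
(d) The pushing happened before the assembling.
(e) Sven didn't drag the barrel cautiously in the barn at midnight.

(b), (d), (e)

(a) Not entailed — Elif assembled the table, not the barrel; the barrel belongs to the dragging event.
(b) Entailed — the original entails any weakening of itself; this just drops 'on the balcony' and generalizes the patient.
(c) Not entailed — Elif assembled the table, not the cart; the cart belongs to the pushing event.
(d) Entailed — the narrative places the pushing before the assembling.
(e) Entailed — under negation, adding a further restriction is entailed: if no such dragging event occurred, none occurred cautiously either.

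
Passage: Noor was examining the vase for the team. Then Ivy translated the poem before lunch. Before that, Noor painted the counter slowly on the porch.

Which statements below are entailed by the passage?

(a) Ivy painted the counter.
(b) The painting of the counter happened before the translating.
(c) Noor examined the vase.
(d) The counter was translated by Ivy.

(a) Not entailed — the passage has Noor painting the counter, not Ivy.
(b) Entailed — the narrative places the painting before the translating.
(c) Entailed — 'examine' is an activity; 'was examining' entails that some examining happened, so 'examined' holds.
(d) Not entailed — Ivy translated the poem, not the counter; the counter belongs to the painting event.

(b), (c)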